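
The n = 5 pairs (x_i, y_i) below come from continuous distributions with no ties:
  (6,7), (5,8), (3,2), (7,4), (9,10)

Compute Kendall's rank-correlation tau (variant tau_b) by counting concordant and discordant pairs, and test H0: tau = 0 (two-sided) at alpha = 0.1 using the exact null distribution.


Step 1: Enumerate the 10 unordered pairs (i,j) with i<j and classify each by sign(x_j-x_i) * sign(y_j-y_i).
  (1,2):dx=-1,dy=+1->D; (1,3):dx=-3,dy=-5->C; (1,4):dx=+1,dy=-3->D; (1,5):dx=+3,dy=+3->C
  (2,3):dx=-2,dy=-6->C; (2,4):dx=+2,dy=-4->D; (2,5):dx=+4,dy=+2->C; (3,4):dx=+4,dy=+2->C
  (3,5):dx=+6,dy=+8->C; (4,5):dx=+2,dy=+6->C
Step 2: C = 7, D = 3, total pairs = 10.
Step 3: tau = (C - D)/(n(n-1)/2) = (7 - 3)/10 = 0.400000.
Step 4: Exact two-sided p-value (enumerate n! = 120 permutations of y under H0): p = 0.483333.
Step 5: alpha = 0.1. fail to reject H0.

tau_b = 0.4000 (C=7, D=3), p = 0.483333, fail to reject H0.


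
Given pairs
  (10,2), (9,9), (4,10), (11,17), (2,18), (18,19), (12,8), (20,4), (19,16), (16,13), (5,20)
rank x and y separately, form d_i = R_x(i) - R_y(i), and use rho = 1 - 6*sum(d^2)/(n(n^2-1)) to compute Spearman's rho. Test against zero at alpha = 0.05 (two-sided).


Step 1: Rank x and y separately (midranks; no ties here).
rank(x): 10->5, 9->4, 4->2, 11->6, 2->1, 18->9, 12->7, 20->11, 19->10, 16->8, 5->3
rank(y): 2->1, 9->4, 10->5, 17->8, 18->9, 19->10, 8->3, 4->2, 16->7, 13->6, 20->11
Step 2: d_i = R_x(i) - R_y(i); compute d_i^2.
  (5-1)^2=16, (4-4)^2=0, (2-5)^2=9, (6-8)^2=4, (1-9)^2=64, (9-10)^2=1, (7-3)^2=16, (11-2)^2=81, (10-7)^2=9, (8-6)^2=4, (3-11)^2=64
sum(d^2) = 268.
Step 3: rho = 1 - 6*268 / (11*(11^2 - 1)) = 1 - 1608/1320 = -0.218182.
Step 4: Under H0, t = rho * sqrt((n-2)/(1-rho^2)) = -0.6707 ~ t(9).
Step 5: Two-sided p-value from the t-distribution with 9 df = 0.519248.
Step 6: alpha = 0.05. fail to reject H0.

rho = -0.2182, p = 0.519248, fail to reject H0 at alpha = 0.05.


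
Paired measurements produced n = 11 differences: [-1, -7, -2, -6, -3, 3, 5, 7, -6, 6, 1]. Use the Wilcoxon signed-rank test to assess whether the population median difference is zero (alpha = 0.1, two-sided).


Step 1: Drop any zero differences (none here) and take |d_i|.
|d| = [1, 7, 2, 6, 3, 3, 5, 7, 6, 6, 1]
Step 2: Midrank |d_i| (ties get averaged ranks).
ranks: |1|->1.5, |7|->10.5, |2|->3, |6|->8, |3|->4.5, |3|->4.5, |5|->6, |7|->10.5, |6|->8, |6|->8, |1|->1.5
Step 3: Attach original signs; sum ranks with positive sign and with negative sign.
W+ = 4.5 + 6 + 10.5 + 8 + 1.5 = 30.5
W- = 1.5 + 10.5 + 3 + 8 + 4.5 + 8 = 35.5
(Check: W+ + W- = 66 should equal n(n+1)/2 = 66.)
Step 4: Test statistic W = min(W+, W-) = 30.5.
Step 5: Ties in |d|, so use the tie-corrected normal approximation.
        E[W] = n(n+1)/4 = 11*12/4 = 33.
        Tie groups: |d|=1 (t=2), |d|=3 (t=2), |d|=6 (t=3), |d|=7 (t=2); sum(t^3 - t) = 42.
        Var[W] = n(n+1)(2n+1)/24 - sum(t^3-t)/48 = 3036/24 - 42/48 = 125.625.
        z = (W - E[W]) / sqrt(Var[W]) = (30.5 - 33) / 11.2083 = -0.2230.
        Two-sided p = 2*Phi(z) = 0.823497.
Step 6: alpha = 0.1. fail to reject H0.

W+ = 30.5, W- = 35.5, W = min = 30.5, p = 0.823497, fail to reject H0.


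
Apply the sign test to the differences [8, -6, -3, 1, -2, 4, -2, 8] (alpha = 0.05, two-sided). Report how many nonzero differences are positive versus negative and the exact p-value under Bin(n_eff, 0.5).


Step 1: Discard zero differences. Original n = 8; n_eff = number of nonzero differences = 8.
Nonzero differences (with sign): +8, -6, -3, +1, -2, +4, -2, +8
Step 2: Count signs: positive = 4, negative = 4.
Step 3: Under H0: P(positive) = 0.5, so the number of positives S ~ Bin(8, 0.5).
Step 4: Two-sided exact p-value = sum of Bin(8,0.5) probabilities at or below the observed probability = 1.000000.
Step 5: alpha = 0.05. fail to reject H0.

n_eff = 8, pos = 4, neg = 4, p = 1.000000, fail to reject H0.


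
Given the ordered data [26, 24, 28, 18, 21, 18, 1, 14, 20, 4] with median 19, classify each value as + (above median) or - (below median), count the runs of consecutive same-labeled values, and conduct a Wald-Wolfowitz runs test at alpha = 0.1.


Step 1: Compute median = 19; label A = above, B = below.
Labels in order: AAABABBBAB  (n_A = 5, n_B = 5)
Step 2: Count runs R = 6.
Step 3: Under H0 (random ordering), E[R] = 2*n_A*n_B/(n_A+n_B) + 1 = 2*5*5/10 + 1 = 6.0000.
        Var[R] = 2*n_A*n_B*(2*n_A*n_B - n_A - n_B) / ((n_A+n_B)^2 * (n_A+n_B-1)) = 2000/900 = 2.2222.
        SD[R] = 1.4907.
Step 4: R = E[R], so z = 0 with no continuity correction.
Step 5: Two-sided p-value via normal approximation = 2*(1 - Phi(|z|)) = 1.000000.
Step 6: alpha = 0.1. fail to reject H0.

R = 6, z = 0.0000, p = 1.000000, fail to reject H0.


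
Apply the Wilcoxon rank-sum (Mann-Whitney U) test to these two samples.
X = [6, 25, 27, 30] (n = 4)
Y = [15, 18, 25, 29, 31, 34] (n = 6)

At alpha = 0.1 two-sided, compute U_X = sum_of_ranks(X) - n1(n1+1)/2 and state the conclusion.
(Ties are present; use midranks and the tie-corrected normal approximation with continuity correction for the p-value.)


Step 1: Combine and sort all 10 observations; assign midranks.
sorted (value, group): (6,X), (15,Y), (18,Y), (25,X), (25,Y), (27,X), (29,Y), (30,X), (31,Y), (34,Y)
ranks: 6->1, 15->2, 18->3, 25->4.5, 25->4.5, 27->6, 29->7, 30->8, 31->9, 34->10
Step 2: Rank sum for X: R1 = 1 + 4.5 + 6 + 8 = 19.5.
Step 3: U_X = R1 - n1(n1+1)/2 = 19.5 - 4*5/2 = 19.5 - 10 = 9.5.
       U_Y = n1*n2 - U_X = 24 - 9.5 = 14.5.
Step 4: Ties are present, so use the tie-corrected normal approximation (with continuity correction) for the p-value.
Step 5: p-value = 0.668870; compare to alpha = 0.1. fail to reject H0.

U_X = 9.5, p = 0.668870, fail to reject H0 at alpha = 0.1.


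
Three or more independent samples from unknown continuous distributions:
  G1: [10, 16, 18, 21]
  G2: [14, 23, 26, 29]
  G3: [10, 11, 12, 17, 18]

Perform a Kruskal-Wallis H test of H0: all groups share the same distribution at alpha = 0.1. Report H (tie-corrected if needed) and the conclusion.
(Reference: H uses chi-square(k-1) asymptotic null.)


Step 1: Combine all N = 13 observations and assign midranks.
sorted (value, group, rank): (10,G1,1.5), (10,G3,1.5), (11,G3,3), (12,G3,4), (14,G2,5), (16,G1,6), (17,G3,7), (18,G1,8.5), (18,G3,8.5), (21,G1,10), (23,G2,11), (26,G2,12), (29,G2,13)
Step 2: Sum ranks within each group.
R_1 = 26 (n_1 = 4)
R_2 = 41 (n_2 = 4)
R_3 = 24 (n_3 = 5)
Step 3: H = 12/(N(N+1)) * sum(R_i^2/n_i) - 3(N+1)
     = 12/(13*14) * (26^2/4 + 41^2/4 + 24^2/5) - 3*14
     = 0.065934 * 704.45 - 42
     = 4.447253.
Step 4: Ties present; correction factor C = 1 - 12/(13^3 - 13) = 0.994505. Corrected H = 4.447253 / 0.994505 = 4.471823.
Step 5: Under H0, H ~ chi^2(2); p-value = 0.106895.
Step 6: alpha = 0.1. fail to reject H0.

H = 4.4718, df = 2, p = 0.106895, fail to reject H0.


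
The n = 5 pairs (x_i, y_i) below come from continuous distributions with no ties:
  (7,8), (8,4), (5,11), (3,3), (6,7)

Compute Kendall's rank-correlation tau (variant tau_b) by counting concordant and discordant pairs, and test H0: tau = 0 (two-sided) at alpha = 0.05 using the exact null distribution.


Step 1: Enumerate the 10 unordered pairs (i,j) with i<j and classify each by sign(x_j-x_i) * sign(y_j-y_i).
  (1,2):dx=+1,dy=-4->D; (1,3):dx=-2,dy=+3->D; (1,4):dx=-4,dy=-5->C; (1,5):dx=-1,dy=-1->C
  (2,3):dx=-3,dy=+7->D; (2,4):dx=-5,dy=-1->C; (2,5):dx=-2,dy=+3->D; (3,4):dx=-2,dy=-8->C
  (3,5):dx=+1,dy=-4->D; (4,5):dx=+3,dy=+4->C
Step 2: C = 5, D = 5, total pairs = 10.
Step 3: tau = (C - D)/(n(n-1)/2) = (5 - 5)/10 = 0.000000.
Step 4: Exact two-sided p-value (enumerate n! = 120 permutations of y under H0): p = 1.000000.
Step 5: alpha = 0.05. fail to reject H0.

tau_b = 0.0000 (C=5, D=5), p = 1.000000, fail to reject H0.


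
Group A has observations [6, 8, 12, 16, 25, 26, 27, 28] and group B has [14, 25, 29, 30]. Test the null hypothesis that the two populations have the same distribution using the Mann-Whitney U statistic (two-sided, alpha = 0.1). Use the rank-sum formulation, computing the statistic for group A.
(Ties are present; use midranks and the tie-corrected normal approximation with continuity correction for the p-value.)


Step 1: Combine and sort all 12 observations; assign midranks.
sorted (value, group): (6,X), (8,X), (12,X), (14,Y), (16,X), (25,X), (25,Y), (26,X), (27,X), (28,X), (29,Y), (30,Y)
ranks: 6->1, 8->2, 12->3, 14->4, 16->5, 25->6.5, 25->6.5, 26->8, 27->9, 28->10, 29->11, 30->12
Step 2: Rank sum for X: R1 = 1 + 2 + 3 + 5 + 6.5 + 8 + 9 + 10 = 44.5.
Step 3: U_X = R1 - n1(n1+1)/2 = 44.5 - 8*9/2 = 44.5 - 36 = 8.5.
       U_Y = n1*n2 - U_X = 32 - 8.5 = 23.5.
Step 4: Ties are present, so use the tie-corrected normal approximation (with continuity correction) for the p-value.
Step 5: p-value = 0.233663; compare to alpha = 0.1. fail to reject H0.

U_X = 8.5, p = 0.233663, fail to reject H0 at alpha = 0.1.


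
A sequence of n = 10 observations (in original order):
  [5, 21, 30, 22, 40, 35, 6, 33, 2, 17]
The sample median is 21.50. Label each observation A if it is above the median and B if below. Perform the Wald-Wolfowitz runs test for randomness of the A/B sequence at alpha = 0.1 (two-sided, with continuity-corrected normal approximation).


Step 1: Compute median = 21.50; label A = above, B = below.
Labels in order: BBAAAABABB  (n_A = 5, n_B = 5)
Step 2: Count runs R = 5.
Step 3: Under H0 (random ordering), E[R] = 2*n_A*n_B/(n_A+n_B) + 1 = 2*5*5/10 + 1 = 6.0000.
        Var[R] = 2*n_A*n_B*(2*n_A*n_B - n_A - n_B) / ((n_A+n_B)^2 * (n_A+n_B-1)) = 2000/900 = 2.2222.
        SD[R] = 1.4907.
Step 4: Continuity-corrected z = (R + 0.5 - E[R]) / SD[R] = (5 + 0.5 - 6.0000) / 1.4907 = -0.3354.
Step 5: Two-sided p-value via normal approximation = 2*(1 - Phi(|z|)) = 0.737316.
Step 6: alpha = 0.1. fail to reject H0.

R = 5, z = -0.3354, p = 0.737316, fail to reject H0.


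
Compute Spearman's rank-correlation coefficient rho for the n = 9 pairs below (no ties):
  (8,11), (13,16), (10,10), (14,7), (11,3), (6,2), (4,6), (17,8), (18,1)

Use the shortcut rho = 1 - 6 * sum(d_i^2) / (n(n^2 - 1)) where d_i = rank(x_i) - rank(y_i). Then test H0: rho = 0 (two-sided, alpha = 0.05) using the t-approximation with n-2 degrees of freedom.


Step 1: Rank x and y separately (midranks; no ties here).
rank(x): 8->3, 13->6, 10->4, 14->7, 11->5, 6->2, 4->1, 17->8, 18->9
rank(y): 11->8, 16->9, 10->7, 7->5, 3->3, 2->2, 6->4, 8->6, 1->1
Step 2: d_i = R_x(i) - R_y(i); compute d_i^2.
  (3-8)^2=25, (6-9)^2=9, (4-7)^2=9, (7-5)^2=4, (5-3)^2=4, (2-2)^2=0, (1-4)^2=9, (8-6)^2=4, (9-1)^2=64
sum(d^2) = 128.
Step 3: rho = 1 - 6*128 / (9*(9^2 - 1)) = 1 - 768/720 = -0.066667.
Step 4: Under H0, t = rho * sqrt((n-2)/(1-rho^2)) = -0.1768 ~ t(7).
Step 5: Two-sided p-value from the t-distribution with 7 df = 0.864690.
Step 6: alpha = 0.05. fail to reject H0.

rho = -0.0667, p = 0.864690, fail to reject H0 at alpha = 0.05.


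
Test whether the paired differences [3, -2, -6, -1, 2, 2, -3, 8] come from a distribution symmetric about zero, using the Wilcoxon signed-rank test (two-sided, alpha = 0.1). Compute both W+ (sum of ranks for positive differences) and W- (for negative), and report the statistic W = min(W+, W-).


Step 1: Drop any zero differences (none here) and take |d_i|.
|d| = [3, 2, 6, 1, 2, 2, 3, 8]
Step 2: Midrank |d_i| (ties get averaged ranks).
ranks: |3|->5.5, |2|->3, |6|->7, |1|->1, |2|->3, |2|->3, |3|->5.5, |8|->8
Step 3: Attach original signs; sum ranks with positive sign and with negative sign.
W+ = 5.5 + 3 + 3 + 8 = 19.5
W- = 3 + 7 + 1 + 5.5 = 16.5
(Check: W+ + W- = 36 should equal n(n+1)/2 = 36.)
Step 4: Test statistic W = min(W+, W-) = 16.5.
Step 5: Ties in |d|, so use the tie-corrected normal approximation.
        E[W] = n(n+1)/4 = 8*9/4 = 18.
        Tie groups: |d|=2 (t=3), |d|=3 (t=2); sum(t^3 - t) = 30.
        Var[W] = n(n+1)(2n+1)/24 - sum(t^3-t)/48 = 1224/24 - 30/48 = 50.375.
        z = (W - E[W]) / sqrt(Var[W]) = (16.5 - 18) / 7.0975 = -0.2113.
        Two-sided p = 2*Phi(z) = 0.832621.
Step 6: alpha = 0.1. fail to reject H0.

W+ = 19.5, W- = 16.5, W = min = 16.5, p = 0.832621, fail to reject H0.


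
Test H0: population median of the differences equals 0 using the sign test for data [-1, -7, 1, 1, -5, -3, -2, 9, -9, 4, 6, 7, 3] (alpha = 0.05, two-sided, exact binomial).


Step 1: Discard zero differences. Original n = 13; n_eff = number of nonzero differences = 13.
Nonzero differences (with sign): -1, -7, +1, +1, -5, -3, -2, +9, -9, +4, +6, +7, +3
Step 2: Count signs: positive = 7, negative = 6.
Step 3: Under H0: P(positive) = 0.5, so the number of positives S ~ Bin(13, 0.5).
Step 4: Two-sided exact p-value = sum of Bin(13,0.5) probabilities at or below the observed probability = 1.000000.
Step 5: alpha = 0.05. fail to reject H0.

n_eff = 13, pos = 7, neg = 6, p = 1.000000, fail to reject H0.


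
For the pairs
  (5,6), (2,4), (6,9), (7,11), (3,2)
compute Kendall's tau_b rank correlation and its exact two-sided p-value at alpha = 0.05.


Step 1: Enumerate the 10 unordered pairs (i,j) with i<j and classify each by sign(x_j-x_i) * sign(y_j-y_i).
  (1,2):dx=-3,dy=-2->C; (1,3):dx=+1,dy=+3->C; (1,4):dx=+2,dy=+5->C; (1,5):dx=-2,dy=-4->C
  (2,3):dx=+4,dy=+5->C; (2,4):dx=+5,dy=+7->C; (2,5):dx=+1,dy=-2->D; (3,4):dx=+1,dy=+2->C
  (3,5):dx=-3,dy=-7->C; (4,5):dx=-4,dy=-9->C
Step 2: C = 9, D = 1, total pairs = 10.
Step 3: tau = (C - D)/(n(n-1)/2) = (9 - 1)/10 = 0.800000.
Step 4: Exact two-sided p-value (enumerate n! = 120 permutations of y under H0): p = 0.083333.
Step 5: alpha = 0.05. fail to reject H0.

tau_b = 0.8000 (C=9, D=1), p = 0.083333, fail to reject H0.


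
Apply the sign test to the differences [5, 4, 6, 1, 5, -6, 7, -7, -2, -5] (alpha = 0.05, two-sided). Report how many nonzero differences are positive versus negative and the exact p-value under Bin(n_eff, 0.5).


Step 1: Discard zero differences. Original n = 10; n_eff = number of nonzero differences = 10.
Nonzero differences (with sign): +5, +4, +6, +1, +5, -6, +7, -7, -2, -5
Step 2: Count signs: positive = 6, negative = 4.
Step 3: Under H0: P(positive) = 0.5, so the number of positives S ~ Bin(10, 0.5).
Step 4: Two-sided exact p-value = sum of Bin(10,0.5) probabilities at or below the observed probability = 0.753906.
Step 5: alpha = 0.05. fail to reject H0.

n_eff = 10, pos = 6, neg = 4, p = 0.753906, fail to reject H0.


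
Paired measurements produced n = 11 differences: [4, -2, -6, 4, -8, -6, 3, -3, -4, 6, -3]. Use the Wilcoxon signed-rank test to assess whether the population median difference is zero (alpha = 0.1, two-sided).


Step 1: Drop any zero differences (none here) and take |d_i|.
|d| = [4, 2, 6, 4, 8, 6, 3, 3, 4, 6, 3]
Step 2: Midrank |d_i| (ties get averaged ranks).
ranks: |4|->6, |2|->1, |6|->9, |4|->6, |8|->11, |6|->9, |3|->3, |3|->3, |4|->6, |6|->9, |3|->3
Step 3: Attach original signs; sum ranks with positive sign and with negative sign.
W+ = 6 + 6 + 3 + 9 = 24
W- = 1 + 9 + 11 + 9 + 3 + 6 + 3 = 42
(Check: W+ + W- = 66 should equal n(n+1)/2 = 66.)
Step 4: Test statistic W = min(W+, W-) = 24.
Step 5: Ties in |d|, so use the tie-corrected normal approximation.
        E[W] = n(n+1)/4 = 11*12/4 = 33.
        Tie groups: |d|=3 (t=3), |d|=4 (t=3), |d|=6 (t=3); sum(t^3 - t) = 72.
        Var[W] = n(n+1)(2n+1)/24 - sum(t^3-t)/48 = 3036/24 - 72/48 = 125.
        z = (W - E[W]) / sqrt(Var[W]) = (24 - 33) / 11.1803 = -0.8050.
        Two-sided p = 2*Phi(z) = 0.420829.
Step 6: alpha = 0.1. fail to reject H0.

W+ = 24, W- = 42, W = min = 24, p = 0.420829, fail to reject H0.


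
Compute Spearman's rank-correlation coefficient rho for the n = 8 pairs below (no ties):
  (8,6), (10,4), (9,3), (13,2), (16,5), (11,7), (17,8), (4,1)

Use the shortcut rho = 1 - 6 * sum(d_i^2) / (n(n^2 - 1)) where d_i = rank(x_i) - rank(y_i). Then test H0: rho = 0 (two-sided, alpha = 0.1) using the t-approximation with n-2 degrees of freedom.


Step 1: Rank x and y separately (midranks; no ties here).
rank(x): 8->2, 10->4, 9->3, 13->6, 16->7, 11->5, 17->8, 4->1
rank(y): 6->6, 4->4, 3->3, 2->2, 5->5, 7->7, 8->8, 1->1
Step 2: d_i = R_x(i) - R_y(i); compute d_i^2.
  (2-6)^2=16, (4-4)^2=0, (3-3)^2=0, (6-2)^2=16, (7-5)^2=4, (5-7)^2=4, (8-8)^2=0, (1-1)^2=0
sum(d^2) = 40.
Step 3: rho = 1 - 6*40 / (8*(8^2 - 1)) = 1 - 240/504 = 0.523810.
Step 4: Under H0, t = rho * sqrt((n-2)/(1-rho^2)) = 1.5062 ~ t(6).
Step 5: Two-sided p-value from the t-distribution with 6 df = 0.182721.
Step 6: alpha = 0.1. fail to reject H0.

rho = 0.5238, p = 0.182721, fail to reject H0 at alpha = 0.1.


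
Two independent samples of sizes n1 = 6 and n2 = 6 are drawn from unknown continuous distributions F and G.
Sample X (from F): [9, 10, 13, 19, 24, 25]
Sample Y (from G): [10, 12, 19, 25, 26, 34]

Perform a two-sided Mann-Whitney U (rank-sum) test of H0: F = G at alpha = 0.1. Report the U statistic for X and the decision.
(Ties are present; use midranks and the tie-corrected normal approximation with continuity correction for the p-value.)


Step 1: Combine and sort all 12 observations; assign midranks.
sorted (value, group): (9,X), (10,X), (10,Y), (12,Y), (13,X), (19,X), (19,Y), (24,X), (25,X), (25,Y), (26,Y), (34,Y)
ranks: 9->1, 10->2.5, 10->2.5, 12->4, 13->5, 19->6.5, 19->6.5, 24->8, 25->9.5, 25->9.5, 26->11, 34->12
Step 2: Rank sum for X: R1 = 1 + 2.5 + 5 + 6.5 + 8 + 9.5 = 32.5.
Step 3: U_X = R1 - n1(n1+1)/2 = 32.5 - 6*7/2 = 32.5 - 21 = 11.5.
       U_Y = n1*n2 - U_X = 36 - 11.5 = 24.5.
Step 4: Ties are present, so use the tie-corrected normal approximation (with continuity correction) for the p-value.
Step 5: p-value = 0.334120; compare to alpha = 0.1. fail to reject H0.

U_X = 11.5, p = 0.334120, fail to reject H0 at alpha = 0.1.


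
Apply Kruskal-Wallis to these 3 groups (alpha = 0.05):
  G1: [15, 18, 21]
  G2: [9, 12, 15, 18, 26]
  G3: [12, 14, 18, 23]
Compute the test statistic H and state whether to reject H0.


Step 1: Combine all N = 12 observations and assign midranks.
sorted (value, group, rank): (9,G2,1), (12,G2,2.5), (12,G3,2.5), (14,G3,4), (15,G1,5.5), (15,G2,5.5), (18,G1,8), (18,G2,8), (18,G3,8), (21,G1,10), (23,G3,11), (26,G2,12)
Step 2: Sum ranks within each group.
R_1 = 23.5 (n_1 = 3)
R_2 = 29 (n_2 = 5)
R_3 = 25.5 (n_3 = 4)
Step 3: H = 12/(N(N+1)) * sum(R_i^2/n_i) - 3(N+1)
     = 12/(12*13) * (23.5^2/3 + 29^2/5 + 25.5^2/4) - 3*13
     = 0.076923 * 514.846 - 39
     = 0.603526.
Step 4: Ties present; correction factor C = 1 - 36/(12^3 - 12) = 0.979021. Corrected H = 0.603526 / 0.979021 = 0.616458.
Step 5: Under H0, H ~ chi^2(2); p-value = 0.734747.
Step 6: alpha = 0.05. fail to reject H0.

H = 0.6165, df = 2, p = 0.734747, fail to reject H0.


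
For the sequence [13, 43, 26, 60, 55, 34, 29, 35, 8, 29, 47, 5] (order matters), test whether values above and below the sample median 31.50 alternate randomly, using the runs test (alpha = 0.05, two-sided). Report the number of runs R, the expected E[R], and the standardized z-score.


Step 1: Compute median = 31.50; label A = above, B = below.
Labels in order: BABAAABABBAB  (n_A = 6, n_B = 6)
Step 2: Count runs R = 9.
Step 3: Under H0 (random ordering), E[R] = 2*n_A*n_B/(n_A+n_B) + 1 = 2*6*6/12 + 1 = 7.0000.
        Var[R] = 2*n_A*n_B*(2*n_A*n_B - n_A - n_B) / ((n_A+n_B)^2 * (n_A+n_B-1)) = 4320/1584 = 2.7273.
        SD[R] = 1.6514.
Step 4: Continuity-corrected z = (R - 0.5 - E[R]) / SD[R] = (9 - 0.5 - 7.0000) / 1.6514 = 0.9083.
Step 5: Two-sided p-value via normal approximation = 2*(1 - Phi(|z|)) = 0.363722.
Step 6: alpha = 0.05. fail to reject H0.

R = 9, z = 0.9083, p = 0.363722, fail to reject H0.


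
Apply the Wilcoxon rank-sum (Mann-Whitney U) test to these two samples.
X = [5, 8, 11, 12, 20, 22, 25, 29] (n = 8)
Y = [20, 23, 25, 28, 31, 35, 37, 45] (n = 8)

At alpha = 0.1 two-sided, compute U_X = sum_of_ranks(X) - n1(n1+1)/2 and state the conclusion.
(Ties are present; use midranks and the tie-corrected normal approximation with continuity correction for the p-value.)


Step 1: Combine and sort all 16 observations; assign midranks.
sorted (value, group): (5,X), (8,X), (11,X), (12,X), (20,X), (20,Y), (22,X), (23,Y), (25,X), (25,Y), (28,Y), (29,X), (31,Y), (35,Y), (37,Y), (45,Y)
ranks: 5->1, 8->2, 11->3, 12->4, 20->5.5, 20->5.5, 22->7, 23->8, 25->9.5, 25->9.5, 28->11, 29->12, 31->13, 35->14, 37->15, 45->16
Step 2: Rank sum for X: R1 = 1 + 2 + 3 + 4 + 5.5 + 7 + 9.5 + 12 = 44.
Step 3: U_X = R1 - n1(n1+1)/2 = 44 - 8*9/2 = 44 - 36 = 8.
       U_Y = n1*n2 - U_X = 64 - 8 = 56.
Step 4: Ties are present, so use the tie-corrected normal approximation (with continuity correction) for the p-value.
Step 5: p-value = 0.013450; compare to alpha = 0.1. reject H0.

U_X = 8, p = 0.013450, reject H0 at alpha = 0.1.


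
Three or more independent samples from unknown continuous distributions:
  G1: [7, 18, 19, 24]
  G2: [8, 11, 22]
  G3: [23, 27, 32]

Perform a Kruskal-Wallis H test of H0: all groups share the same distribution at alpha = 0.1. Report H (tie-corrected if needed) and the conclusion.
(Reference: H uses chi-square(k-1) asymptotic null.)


Step 1: Combine all N = 10 observations and assign midranks.
sorted (value, group, rank): (7,G1,1), (8,G2,2), (11,G2,3), (18,G1,4), (19,G1,5), (22,G2,6), (23,G3,7), (24,G1,8), (27,G3,9), (32,G3,10)
Step 2: Sum ranks within each group.
R_1 = 18 (n_1 = 4)
R_2 = 11 (n_2 = 3)
R_3 = 26 (n_3 = 3)
Step 3: H = 12/(N(N+1)) * sum(R_i^2/n_i) - 3(N+1)
     = 12/(10*11) * (18^2/4 + 11^2/3 + 26^2/3) - 3*11
     = 0.109091 * 346.667 - 33
     = 4.818182.
Step 4: No ties, so H is used without correction.
Step 5: Under H0, H ~ chi^2(2); p-value = 0.089897.
Step 6: alpha = 0.1. reject H0.

H = 4.8182, df = 2, p = 0.089897, reject H0.


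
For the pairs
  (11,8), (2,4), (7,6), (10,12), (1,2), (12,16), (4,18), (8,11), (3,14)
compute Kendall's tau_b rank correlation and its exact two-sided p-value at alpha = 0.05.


Step 1: Enumerate the 36 unordered pairs (i,j) with i<j and classify each by sign(x_j-x_i) * sign(y_j-y_i).
  (1,2):dx=-9,dy=-4->C; (1,3):dx=-4,dy=-2->C; (1,4):dx=-1,dy=+4->D; (1,5):dx=-10,dy=-6->C
  (1,6):dx=+1,dy=+8->C; (1,7):dx=-7,dy=+10->D; (1,8):dx=-3,dy=+3->D; (1,9):dx=-8,dy=+6->D
  (2,3):dx=+5,dy=+2->C; (2,4):dx=+8,dy=+8->C; (2,5):dx=-1,dy=-2->C; (2,6):dx=+10,dy=+12->C
  (2,7):dx=+2,dy=+14->C; (2,8):dx=+6,dy=+7->C; (2,9):dx=+1,dy=+10->C; (3,4):dx=+3,dy=+6->C
  (3,5):dx=-6,dy=-4->C; (3,6):dx=+5,dy=+10->C; (3,7):dx=-3,dy=+12->D; (3,8):dx=+1,dy=+5->C
  (3,9):dx=-4,dy=+8->D; (4,5):dx=-9,dy=-10->C; (4,6):dx=+2,dy=+4->C; (4,7):dx=-6,dy=+6->D
  (4,8):dx=-2,dy=-1->C; (4,9):dx=-7,dy=+2->D; (5,6):dx=+11,dy=+14->C; (5,7):dx=+3,dy=+16->C
  (5,8):dx=+7,dy=+9->C; (5,9):dx=+2,dy=+12->C; (6,7):dx=-8,dy=+2->D; (6,8):dx=-4,dy=-5->C
  (6,9):dx=-9,dy=-2->C; (7,8):dx=+4,dy=-7->D; (7,9):dx=-1,dy=-4->C; (8,9):dx=-5,dy=+3->D
Step 2: C = 25, D = 11, total pairs = 36.
Step 3: tau = (C - D)/(n(n-1)/2) = (25 - 11)/36 = 0.388889.
Step 4: Exact two-sided p-value (enumerate n! = 362880 permutations of y under H0): p = 0.180181.
Step 5: alpha = 0.05. fail to reject H0.

tau_b = 0.3889 (C=25, D=11), p = 0.180181, fail to reject H0.


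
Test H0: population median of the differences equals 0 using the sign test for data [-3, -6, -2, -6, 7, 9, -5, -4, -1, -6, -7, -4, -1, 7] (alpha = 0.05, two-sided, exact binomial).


Step 1: Discard zero differences. Original n = 14; n_eff = number of nonzero differences = 14.
Nonzero differences (with sign): -3, -6, -2, -6, +7, +9, -5, -4, -1, -6, -7, -4, -1, +7
Step 2: Count signs: positive = 3, negative = 11.
Step 3: Under H0: P(positive) = 0.5, so the number of positives S ~ Bin(14, 0.5).
Step 4: Two-sided exact p-value = sum of Bin(14,0.5) probabilities at or below the observed probability = 0.057373.
Step 5: alpha = 0.05. fail to reject H0.

n_eff = 14, pos = 3, neg = 11, p = 0.057373, fail to reject H0.


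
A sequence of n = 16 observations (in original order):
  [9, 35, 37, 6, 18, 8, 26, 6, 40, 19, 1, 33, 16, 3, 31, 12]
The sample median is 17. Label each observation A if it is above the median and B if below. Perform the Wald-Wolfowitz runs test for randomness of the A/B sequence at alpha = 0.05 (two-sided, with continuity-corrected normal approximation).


Step 1: Compute median = 17; label A = above, B = below.
Labels in order: BAABABABAABABBAB  (n_A = 8, n_B = 8)
Step 2: Count runs R = 13.
Step 3: Under H0 (random ordering), E[R] = 2*n_A*n_B/(n_A+n_B) + 1 = 2*8*8/16 + 1 = 9.0000.
        Var[R] = 2*n_A*n_B*(2*n_A*n_B - n_A - n_B) / ((n_A+n_B)^2 * (n_A+n_B-1)) = 14336/3840 = 3.7333.
        SD[R] = 1.9322.
Step 4: Continuity-corrected z = (R - 0.5 - E[R]) / SD[R] = (13 - 0.5 - 9.0000) / 1.9322 = 1.8114.
Step 5: Two-sided p-value via normal approximation = 2*(1 - Phi(|z|)) = 0.070076.
Step 6: alpha = 0.05. fail to reject H0.

R = 13, z = 1.8114, p = 0.070076, fail to reject H0.


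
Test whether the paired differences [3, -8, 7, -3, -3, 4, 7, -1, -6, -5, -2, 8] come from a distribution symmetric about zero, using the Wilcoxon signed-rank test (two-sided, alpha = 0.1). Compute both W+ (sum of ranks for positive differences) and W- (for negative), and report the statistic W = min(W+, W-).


Step 1: Drop any zero differences (none here) and take |d_i|.
|d| = [3, 8, 7, 3, 3, 4, 7, 1, 6, 5, 2, 8]
Step 2: Midrank |d_i| (ties get averaged ranks).
ranks: |3|->4, |8|->11.5, |7|->9.5, |3|->4, |3|->4, |4|->6, |7|->9.5, |1|->1, |6|->8, |5|->7, |2|->2, |8|->11.5
Step 3: Attach original signs; sum ranks with positive sign and with negative sign.
W+ = 4 + 9.5 + 6 + 9.5 + 11.5 = 40.5
W- = 11.5 + 4 + 4 + 1 + 8 + 7 + 2 = 37.5
(Check: W+ + W- = 78 should equal n(n+1)/2 = 78.)
Step 4: Test statistic W = min(W+, W-) = 37.5.
Step 5: Ties in |d|, so use the tie-corrected normal approximation.
        E[W] = n(n+1)/4 = 12*13/4 = 39.
        Tie groups: |d|=3 (t=3), |d|=7 (t=2), |d|=8 (t=2); sum(t^3 - t) = 36.
        Var[W] = n(n+1)(2n+1)/24 - sum(t^3-t)/48 = 3900/24 - 36/48 = 161.75.
        z = (W - E[W]) / sqrt(Var[W]) = (37.5 - 39) / 12.7181 = -0.1179.
        Two-sided p = 2*Phi(z) = 0.906113.
Step 6: alpha = 0.1. fail to reject H0.

W+ = 40.5, W- = 37.5, W = min = 37.5, p = 0.906113, fail to reject H0.


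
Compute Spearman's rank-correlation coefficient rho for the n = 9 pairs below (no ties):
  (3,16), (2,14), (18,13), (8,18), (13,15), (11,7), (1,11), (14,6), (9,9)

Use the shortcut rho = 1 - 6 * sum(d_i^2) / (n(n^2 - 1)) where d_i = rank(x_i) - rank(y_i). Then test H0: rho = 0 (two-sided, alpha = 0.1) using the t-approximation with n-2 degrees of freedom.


Step 1: Rank x and y separately (midranks; no ties here).
rank(x): 3->3, 2->2, 18->9, 8->4, 13->7, 11->6, 1->1, 14->8, 9->5
rank(y): 16->8, 14->6, 13->5, 18->9, 15->7, 7->2, 11->4, 6->1, 9->3
Step 2: d_i = R_x(i) - R_y(i); compute d_i^2.
  (3-8)^2=25, (2-6)^2=16, (9-5)^2=16, (4-9)^2=25, (7-7)^2=0, (6-2)^2=16, (1-4)^2=9, (8-1)^2=49, (5-3)^2=4
sum(d^2) = 160.
Step 3: rho = 1 - 6*160 / (9*(9^2 - 1)) = 1 - 960/720 = -0.333333.
Step 4: Under H0, t = rho * sqrt((n-2)/(1-rho^2)) = -0.9354 ~ t(7).
Step 5: Two-sided p-value from the t-distribution with 7 df = 0.380713.
Step 6: alpha = 0.1. fail to reject H0.

rho = -0.3333, p = 0.380713, fail to reject H0 at alpha = 0.1.


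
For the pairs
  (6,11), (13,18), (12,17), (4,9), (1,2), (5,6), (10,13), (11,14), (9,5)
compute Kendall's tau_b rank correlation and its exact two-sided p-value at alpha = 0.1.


Step 1: Enumerate the 36 unordered pairs (i,j) with i<j and classify each by sign(x_j-x_i) * sign(y_j-y_i).
  (1,2):dx=+7,dy=+7->C; (1,3):dx=+6,dy=+6->C; (1,4):dx=-2,dy=-2->C; (1,5):dx=-5,dy=-9->C
  (1,6):dx=-1,dy=-5->C; (1,7):dx=+4,dy=+2->C; (1,8):dx=+5,dy=+3->C; (1,9):dx=+3,dy=-6->D
  (2,3):dx=-1,dy=-1->C; (2,4):dx=-9,dy=-9->C; (2,5):dx=-12,dy=-16->C; (2,6):dx=-8,dy=-12->C
  (2,7):dx=-3,dy=-5->C; (2,8):dx=-2,dy=-4->C; (2,9):dx=-4,dy=-13->C; (3,4):dx=-8,dy=-8->C
  (3,5):dx=-11,dy=-15->C; (3,6):dx=-7,dy=-11->C; (3,7):dx=-2,dy=-4->C; (3,8):dx=-1,dy=-3->C
  (3,9):dx=-3,dy=-12->C; (4,5):dx=-3,dy=-7->C; (4,6):dx=+1,dy=-3->D; (4,7):dx=+6,dy=+4->C
  (4,8):dx=+7,dy=+5->C; (4,9):dx=+5,dy=-4->D; (5,6):dx=+4,dy=+4->C; (5,7):dx=+9,dy=+11->C
  (5,8):dx=+10,dy=+12->C; (5,9):dx=+8,dy=+3->C; (6,7):dx=+5,dy=+7->C; (6,8):dx=+6,dy=+8->C
  (6,9):dx=+4,dy=-1->D; (7,8):dx=+1,dy=+1->C; (7,9):dx=-1,dy=-8->C; (8,9):dx=-2,dy=-9->C
Step 2: C = 32, D = 4, total pairs = 36.
Step 3: tau = (C - D)/(n(n-1)/2) = (32 - 4)/36 = 0.777778.
Step 4: Exact two-sided p-value (enumerate n! = 362880 permutations of y under H0): p = 0.002425.
Step 5: alpha = 0.1. reject H0.

tau_b = 0.7778 (C=32, D=4), p = 0.002425, reject H0.


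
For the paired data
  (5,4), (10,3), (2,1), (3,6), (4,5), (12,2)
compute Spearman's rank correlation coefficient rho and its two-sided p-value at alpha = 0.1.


Step 1: Rank x and y separately (midranks; no ties here).
rank(x): 5->4, 10->5, 2->1, 3->2, 4->3, 12->6
rank(y): 4->4, 3->3, 1->1, 6->6, 5->5, 2->2
Step 2: d_i = R_x(i) - R_y(i); compute d_i^2.
  (4-4)^2=0, (5-3)^2=4, (1-1)^2=0, (2-6)^2=16, (3-5)^2=4, (6-2)^2=16
sum(d^2) = 40.
Step 3: rho = 1 - 6*40 / (6*(6^2 - 1)) = 1 - 240/210 = -0.142857.
Step 4: Under H0, t = rho * sqrt((n-2)/(1-rho^2)) = -0.2887 ~ t(4).
Step 5: Two-sided p-value from the t-distribution with 4 df = 0.787172.
Step 6: alpha = 0.1. fail to reject H0.

rho = -0.1429, p = 0.787172, fail to reject H0 at alpha = 0.1.


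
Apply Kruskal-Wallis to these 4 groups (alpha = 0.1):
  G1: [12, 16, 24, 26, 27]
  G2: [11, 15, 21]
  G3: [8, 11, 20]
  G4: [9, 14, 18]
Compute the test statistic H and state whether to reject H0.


Step 1: Combine all N = 14 observations and assign midranks.
sorted (value, group, rank): (8,G3,1), (9,G4,2), (11,G2,3.5), (11,G3,3.5), (12,G1,5), (14,G4,6), (15,G2,7), (16,G1,8), (18,G4,9), (20,G3,10), (21,G2,11), (24,G1,12), (26,G1,13), (27,G1,14)
Step 2: Sum ranks within each group.
R_1 = 52 (n_1 = 5)
R_2 = 21.5 (n_2 = 3)
R_3 = 14.5 (n_3 = 3)
R_4 = 17 (n_4 = 3)
Step 3: H = 12/(N(N+1)) * sum(R_i^2/n_i) - 3(N+1)
     = 12/(14*15) * (52^2/5 + 21.5^2/3 + 14.5^2/3 + 17^2/3) - 3*15
     = 0.057143 * 861.3 - 45
     = 4.217143.
Step 4: Ties present; correction factor C = 1 - 6/(14^3 - 14) = 0.997802. Corrected H = 4.217143 / 0.997802 = 4.226432.
Step 5: Under H0, H ~ chi^2(3); p-value = 0.238029.
Step 6: alpha = 0.1. fail to reject H0.

H = 4.2264, df = 3, p = 0.238029, fail to reject H0.


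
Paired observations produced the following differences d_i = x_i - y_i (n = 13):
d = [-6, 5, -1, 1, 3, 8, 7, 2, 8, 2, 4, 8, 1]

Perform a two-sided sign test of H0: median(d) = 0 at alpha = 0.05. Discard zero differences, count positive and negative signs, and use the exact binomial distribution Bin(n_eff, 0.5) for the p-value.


Step 1: Discard zero differences. Original n = 13; n_eff = number of nonzero differences = 13.
Nonzero differences (with sign): -6, +5, -1, +1, +3, +8, +7, +2, +8, +2, +4, +8, +1
Step 2: Count signs: positive = 11, negative = 2.
Step 3: Under H0: P(positive) = 0.5, so the number of positives S ~ Bin(13, 0.5).
Step 4: Two-sided exact p-value = sum of Bin(13,0.5) probabilities at or below the observed probability = 0.022461.
Step 5: alpha = 0.05. reject H0.

n_eff = 13, pos = 11, neg = 2, p = 0.022461, reject H0.


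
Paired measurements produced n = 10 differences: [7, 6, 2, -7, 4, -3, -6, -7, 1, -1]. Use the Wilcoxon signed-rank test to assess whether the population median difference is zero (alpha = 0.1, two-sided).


Step 1: Drop any zero differences (none here) and take |d_i|.
|d| = [7, 6, 2, 7, 4, 3, 6, 7, 1, 1]
Step 2: Midrank |d_i| (ties get averaged ranks).
ranks: |7|->9, |6|->6.5, |2|->3, |7|->9, |4|->5, |3|->4, |6|->6.5, |7|->9, |1|->1.5, |1|->1.5
Step 3: Attach original signs; sum ranks with positive sign and with negative sign.
W+ = 9 + 6.5 + 3 + 5 + 1.5 = 25
W- = 9 + 4 + 6.5 + 9 + 1.5 = 30
(Check: W+ + W- = 55 should equal n(n+1)/2 = 55.)
Step 4: Test statistic W = min(W+, W-) = 25.
Step 5: Ties in |d|, so use the tie-corrected normal approximation.
        E[W] = n(n+1)/4 = 10*11/4 = 27.5.
        Tie groups: |d|=1 (t=2), |d|=6 (t=2), |d|=7 (t=3); sum(t^3 - t) = 36.
        Var[W] = n(n+1)(2n+1)/24 - sum(t^3-t)/48 = 2310/24 - 36/48 = 95.5.
        z = (W - E[W]) / sqrt(Var[W]) = (25 - 27.5) / 9.7724 = -0.2558.
        Two-sided p = 2*Phi(z) = 0.798088.
Step 6: alpha = 0.1. fail to reject H0.

W+ = 25, W- = 30, W = min = 25, p = 0.798088, fail to reject H0.


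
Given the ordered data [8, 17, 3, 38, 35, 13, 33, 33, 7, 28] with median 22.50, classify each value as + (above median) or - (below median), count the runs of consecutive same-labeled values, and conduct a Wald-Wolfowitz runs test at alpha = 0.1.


Step 1: Compute median = 22.50; label A = above, B = below.
Labels in order: BBBAABAABA  (n_A = 5, n_B = 5)
Step 2: Count runs R = 6.
Step 3: Under H0 (random ordering), E[R] = 2*n_A*n_B/(n_A+n_B) + 1 = 2*5*5/10 + 1 = 6.0000.
        Var[R] = 2*n_A*n_B*(2*n_A*n_B - n_A - n_B) / ((n_A+n_B)^2 * (n_A+n_B-1)) = 2000/900 = 2.2222.
        SD[R] = 1.4907.
Step 4: R = E[R], so z = 0 with no continuity correction.
Step 5: Two-sided p-value via normal approximation = 2*(1 - Phi(|z|)) = 1.000000.
Step 6: alpha = 0.1. fail to reject H0.

R = 6, z = 0.0000, p = 1.000000, fail to reject H0.


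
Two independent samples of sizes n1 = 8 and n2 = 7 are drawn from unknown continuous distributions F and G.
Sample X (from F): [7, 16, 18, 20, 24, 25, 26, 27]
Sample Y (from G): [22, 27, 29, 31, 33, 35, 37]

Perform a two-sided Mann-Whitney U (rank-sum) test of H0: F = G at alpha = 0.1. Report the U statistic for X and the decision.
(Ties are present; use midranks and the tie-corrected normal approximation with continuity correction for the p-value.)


Step 1: Combine and sort all 15 observations; assign midranks.
sorted (value, group): (7,X), (16,X), (18,X), (20,X), (22,Y), (24,X), (25,X), (26,X), (27,X), (27,Y), (29,Y), (31,Y), (33,Y), (35,Y), (37,Y)
ranks: 7->1, 16->2, 18->3, 20->4, 22->5, 24->6, 25->7, 26->8, 27->9.5, 27->9.5, 29->11, 31->12, 33->13, 35->14, 37->15
Step 2: Rank sum for X: R1 = 1 + 2 + 3 + 4 + 6 + 7 + 8 + 9.5 = 40.5.
Step 3: U_X = R1 - n1(n1+1)/2 = 40.5 - 8*9/2 = 40.5 - 36 = 4.5.
       U_Y = n1*n2 - U_X = 56 - 4.5 = 51.5.
Step 4: Ties are present, so use the tie-corrected normal approximation (with continuity correction) for the p-value.
Step 5: p-value = 0.007719; compare to alpha = 0.1. reject H0.

U_X = 4.5, p = 0.007719, reject H0 at alpha = 0.1.


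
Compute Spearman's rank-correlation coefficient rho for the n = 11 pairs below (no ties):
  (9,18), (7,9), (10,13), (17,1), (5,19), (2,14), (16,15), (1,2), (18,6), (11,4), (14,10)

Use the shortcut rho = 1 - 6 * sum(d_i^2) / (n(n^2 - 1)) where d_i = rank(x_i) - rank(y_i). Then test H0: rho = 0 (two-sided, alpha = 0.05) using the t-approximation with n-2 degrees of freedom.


Step 1: Rank x and y separately (midranks; no ties here).
rank(x): 9->5, 7->4, 10->6, 17->10, 5->3, 2->2, 16->9, 1->1, 18->11, 11->7, 14->8
rank(y): 18->10, 9->5, 13->7, 1->1, 19->11, 14->8, 15->9, 2->2, 6->4, 4->3, 10->6
Step 2: d_i = R_x(i) - R_y(i); compute d_i^2.
  (5-10)^2=25, (4-5)^2=1, (6-7)^2=1, (10-1)^2=81, (3-11)^2=64, (2-8)^2=36, (9-9)^2=0, (1-2)^2=1, (11-4)^2=49, (7-3)^2=16, (8-6)^2=4
sum(d^2) = 278.
Step 3: rho = 1 - 6*278 / (11*(11^2 - 1)) = 1 - 1668/1320 = -0.263636.
Step 4: Under H0, t = rho * sqrt((n-2)/(1-rho^2)) = -0.8199 ~ t(9).
Step 5: Two-sided p-value from the t-distribution with 9 df = 0.433441.
Step 6: alpha = 0.05. fail to reject H0.

rho = -0.2636, p = 0.433441, fail to reject H0 at alpha = 0.05.


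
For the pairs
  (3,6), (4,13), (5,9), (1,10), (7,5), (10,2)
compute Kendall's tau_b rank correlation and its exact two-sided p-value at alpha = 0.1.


Step 1: Enumerate the 15 unordered pairs (i,j) with i<j and classify each by sign(x_j-x_i) * sign(y_j-y_i).
  (1,2):dx=+1,dy=+7->C; (1,3):dx=+2,dy=+3->C; (1,4):dx=-2,dy=+4->D; (1,5):dx=+4,dy=-1->D
  (1,6):dx=+7,dy=-4->D; (2,3):dx=+1,dy=-4->D; (2,4):dx=-3,dy=-3->C; (2,5):dx=+3,dy=-8->D
  (2,6):dx=+6,dy=-11->D; (3,4):dx=-4,dy=+1->D; (3,5):dx=+2,dy=-4->D; (3,6):dx=+5,dy=-7->D
  (4,5):dx=+6,dy=-5->D; (4,6):dx=+9,dy=-8->D; (5,6):dx=+3,dy=-3->D
Step 2: C = 3, D = 12, total pairs = 15.
Step 3: tau = (C - D)/(n(n-1)/2) = (3 - 12)/15 = -0.600000.
Step 4: Exact two-sided p-value (enumerate n! = 720 permutations of y under H0): p = 0.136111.
Step 5: alpha = 0.1. fail to reject H0.

tau_b = -0.6000 (C=3, D=12), p = 0.136111, fail to reject H0.


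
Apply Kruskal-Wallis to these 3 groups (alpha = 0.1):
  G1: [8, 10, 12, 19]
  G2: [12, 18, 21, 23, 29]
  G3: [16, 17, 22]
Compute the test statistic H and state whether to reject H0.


Step 1: Combine all N = 12 observations and assign midranks.
sorted (value, group, rank): (8,G1,1), (10,G1,2), (12,G1,3.5), (12,G2,3.5), (16,G3,5), (17,G3,6), (18,G2,7), (19,G1,8), (21,G2,9), (22,G3,10), (23,G2,11), (29,G2,12)
Step 2: Sum ranks within each group.
R_1 = 14.5 (n_1 = 4)
R_2 = 42.5 (n_2 = 5)
R_3 = 21 (n_3 = 3)
Step 3: H = 12/(N(N+1)) * sum(R_i^2/n_i) - 3(N+1)
     = 12/(12*13) * (14.5^2/4 + 42.5^2/5 + 21^2/3) - 3*13
     = 0.076923 * 560.812 - 39
     = 4.139423.
Step 4: Ties present; correction factor C = 1 - 6/(12^3 - 12) = 0.996503. Corrected H = 4.139423 / 0.996503 = 4.153947.
Step 5: Under H0, H ~ chi^2(2); p-value = 0.125309.
Step 6: alpha = 0.1. fail to reject H0.

H = 4.1539, df = 2, p = 0.125309, fail to reject H0.


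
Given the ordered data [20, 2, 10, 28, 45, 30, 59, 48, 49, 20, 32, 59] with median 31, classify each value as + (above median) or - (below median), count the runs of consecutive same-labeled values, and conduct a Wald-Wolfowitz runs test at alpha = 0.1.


Step 1: Compute median = 31; label A = above, B = below.
Labels in order: BBBBABAAABAA  (n_A = 6, n_B = 6)
Step 2: Count runs R = 6.
Step 3: Under H0 (random ordering), E[R] = 2*n_A*n_B/(n_A+n_B) + 1 = 2*6*6/12 + 1 = 7.0000.
        Var[R] = 2*n_A*n_B*(2*n_A*n_B - n_A - n_B) / ((n_A+n_B)^2 * (n_A+n_B-1)) = 4320/1584 = 2.7273.
        SD[R] = 1.6514.
Step 4: Continuity-corrected z = (R + 0.5 - E[R]) / SD[R] = (6 + 0.5 - 7.0000) / 1.6514 = -0.3028.
Step 5: Two-sided p-value via normal approximation = 2*(1 - Phi(|z|)) = 0.762069.
Step 6: alpha = 0.1. fail to reject H0.

R = 6, z = -0.3028, p = 0.762069, fail to reject H0.


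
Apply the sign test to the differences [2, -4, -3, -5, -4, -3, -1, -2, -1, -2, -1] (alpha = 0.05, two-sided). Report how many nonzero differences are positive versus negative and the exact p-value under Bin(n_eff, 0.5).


Step 1: Discard zero differences. Original n = 11; n_eff = number of nonzero differences = 11.
Nonzero differences (with sign): +2, -4, -3, -5, -4, -3, -1, -2, -1, -2, -1
Step 2: Count signs: positive = 1, negative = 10.
Step 3: Under H0: P(positive) = 0.5, so the number of positives S ~ Bin(11, 0.5).
Step 4: Two-sided exact p-value = sum of Bin(11,0.5) probabilities at or below the observed probability = 0.011719.
Step 5: alpha = 0.05. reject H0.

n_eff = 11, pos = 1, neg = 10, p = 0.011719, reject H0.


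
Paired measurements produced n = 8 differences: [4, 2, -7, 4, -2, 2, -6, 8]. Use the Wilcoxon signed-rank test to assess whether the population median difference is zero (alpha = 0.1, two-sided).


Step 1: Drop any zero differences (none here) and take |d_i|.
|d| = [4, 2, 7, 4, 2, 2, 6, 8]
Step 2: Midrank |d_i| (ties get averaged ranks).
ranks: |4|->4.5, |2|->2, |7|->7, |4|->4.5, |2|->2, |2|->2, |6|->6, |8|->8
Step 3: Attach original signs; sum ranks with positive sign and with negative sign.
W+ = 4.5 + 2 + 4.5 + 2 + 8 = 21
W- = 7 + 2 + 6 = 15
(Check: W+ + W- = 36 should equal n(n+1)/2 = 36.)
Step 4: Test statistic W = min(W+, W-) = 15.
Step 5: Ties in |d|, so use the tie-corrected normal approximation.
        E[W] = n(n+1)/4 = 8*9/4 = 18.
        Tie groups: |d|=2 (t=3), |d|=4 (t=2); sum(t^3 - t) = 30.
        Var[W] = n(n+1)(2n+1)/24 - sum(t^3-t)/48 = 1224/24 - 30/48 = 50.375.
        z = (W - E[W]) / sqrt(Var[W]) = (15 - 18) / 7.0975 = -0.4227.
        Two-sided p = 2*Phi(z) = 0.672527.
Step 6: alpha = 0.1. fail to reject H0.

W+ = 21, W- = 15, W = min = 15, p = 0.672527, fail to reject H0.


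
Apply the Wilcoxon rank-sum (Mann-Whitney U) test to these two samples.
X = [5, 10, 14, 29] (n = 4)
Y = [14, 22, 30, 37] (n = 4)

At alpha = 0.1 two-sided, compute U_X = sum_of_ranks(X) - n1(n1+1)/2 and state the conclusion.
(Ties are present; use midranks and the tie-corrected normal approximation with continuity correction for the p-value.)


Step 1: Combine and sort all 8 observations; assign midranks.
sorted (value, group): (5,X), (10,X), (14,X), (14,Y), (22,Y), (29,X), (30,Y), (37,Y)
ranks: 5->1, 10->2, 14->3.5, 14->3.5, 22->5, 29->6, 30->7, 37->8
Step 2: Rank sum for X: R1 = 1 + 2 + 3.5 + 6 = 12.5.
Step 3: U_X = R1 - n1(n1+1)/2 = 12.5 - 4*5/2 = 12.5 - 10 = 2.5.
       U_Y = n1*n2 - U_X = 16 - 2.5 = 13.5.
Step 4: Ties are present, so use the tie-corrected normal approximation (with continuity correction) for the p-value.
Step 5: p-value = 0.146489; compare to alpha = 0.1. fail to reject H0.

U_X = 2.5, p = 0.146489, fail to reject H0 at alpha = 0.1.
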